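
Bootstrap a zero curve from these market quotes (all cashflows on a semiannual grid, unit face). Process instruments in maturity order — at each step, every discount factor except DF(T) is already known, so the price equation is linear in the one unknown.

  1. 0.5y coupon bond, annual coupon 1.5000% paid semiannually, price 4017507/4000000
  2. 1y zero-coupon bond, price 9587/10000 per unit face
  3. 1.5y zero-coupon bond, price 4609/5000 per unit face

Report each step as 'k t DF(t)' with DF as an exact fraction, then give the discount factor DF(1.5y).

step 1 [0.5y] bond c/2=3/400: DF=(4017507/4000000 − 3/400·(0))/(1+3/400) = 9969/10000 ≈ 0.996900
step 2 [1y] zero: DF = P = 9587/10000 ≈ 0.958700
step 3 [1.5y] zero: DF = P = 4609/5000 ≈ 0.921800

1 1/2 9969/10000
2 1 9587/10000
3 3/2 4609/5000
DF(1.5y) = 4609/5000 ≈ 0.921800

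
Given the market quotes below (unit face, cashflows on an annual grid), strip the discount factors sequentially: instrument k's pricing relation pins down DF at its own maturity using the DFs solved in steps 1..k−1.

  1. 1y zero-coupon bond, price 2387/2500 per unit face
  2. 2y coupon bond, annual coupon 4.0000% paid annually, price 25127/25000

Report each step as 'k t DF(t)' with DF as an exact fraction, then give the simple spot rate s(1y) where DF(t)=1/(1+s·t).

step 1 [1y] zero: DF = P = 2387/2500 ≈ 0.954800
step 2 [2y] bond c/1=1/25: DF=(25127/25000 − 1/25·(0.954800))/(1+1/25) = 9297/10000 ≈ 0.929700

1 1 2387/2500
2 2 9297/10000
s(1y) = (1/(2387/2500) − 1)/(1) = 113/2387 ≈ 4.7340%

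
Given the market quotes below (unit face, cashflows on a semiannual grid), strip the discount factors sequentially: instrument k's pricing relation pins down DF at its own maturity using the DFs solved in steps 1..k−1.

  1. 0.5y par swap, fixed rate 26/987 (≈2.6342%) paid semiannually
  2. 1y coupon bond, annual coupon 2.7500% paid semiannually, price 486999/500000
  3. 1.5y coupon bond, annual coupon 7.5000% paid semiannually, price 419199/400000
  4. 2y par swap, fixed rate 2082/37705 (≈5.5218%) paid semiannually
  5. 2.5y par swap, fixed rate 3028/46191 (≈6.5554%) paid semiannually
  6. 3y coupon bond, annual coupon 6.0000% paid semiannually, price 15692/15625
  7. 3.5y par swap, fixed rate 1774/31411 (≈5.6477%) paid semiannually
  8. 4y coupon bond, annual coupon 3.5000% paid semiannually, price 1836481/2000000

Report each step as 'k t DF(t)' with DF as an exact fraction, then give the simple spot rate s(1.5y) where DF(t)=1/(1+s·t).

1 1/2 987/1000
2 1 4737/5000
3 3/2 4701/5000
4 2 8959/10000
5 5/2 4243/5000
6 3 1681/2000
7 7/2 4113/5000
8 4 993/1250
s(1.5y) = (1/(4701/5000) − 1)/(3/2) = 598/14103 ≈ 4.2402%

step 1 [0.5y] swap r/2=13/987: DF=(1 − 13/987·(0))/(1+13/987) = 987/1000 ≈ 0.987000
step 2 [1y] bond c/2=11/800: DF=(486999/500000 − 11/800·(0.987000))/(1+11/800) = 4737/5000 ≈ 0.947400
step 3 [1.5y] bond c/2=3/80: DF=(419199/400000 − 3/80·(0.987000+0.947400))/(1+3/80) = 4701/5000 ≈ 0.940200
step 4 [2y] swap r/2=1041/37705: DF=(1 − 1041/37705·(0.987000+0.947400+0.940200))/(1+1041/37705) = 8959/10000 ≈ 0.895900
step 5 [2.5y] swap r/2=1514/46191: DF=(1 − 1514/46191·(0.987000+0.947400+0.940200+0.895900))/(1+1514/46191) = 4243/5000 ≈ 0.848600
step 6 [3y] bond c/2=3/100: DF=(15692/15625 − 3/100·(0.987000+0.947400+0.940200+0.895900+0.848600))/(1+3/100) = 1681/2000 ≈ 0.840500
step 7 [3.5y] swap r/2=887/31411: DF=(1 − 887/31411·(0.987000+0.947400+0.940200+0.895900+0.848600+0.840500))/(1+887/31411) = 4113/5000 ≈ 0.822600
step 8 [4y] bond c/2=7/400: DF=(1836481/2000000 − 7/400·(0.987000+0.947400+0.940200+0.895900+0.848600+0.840500+0.822600))/(1+7/400) = 993/1250 ≈ 0.794400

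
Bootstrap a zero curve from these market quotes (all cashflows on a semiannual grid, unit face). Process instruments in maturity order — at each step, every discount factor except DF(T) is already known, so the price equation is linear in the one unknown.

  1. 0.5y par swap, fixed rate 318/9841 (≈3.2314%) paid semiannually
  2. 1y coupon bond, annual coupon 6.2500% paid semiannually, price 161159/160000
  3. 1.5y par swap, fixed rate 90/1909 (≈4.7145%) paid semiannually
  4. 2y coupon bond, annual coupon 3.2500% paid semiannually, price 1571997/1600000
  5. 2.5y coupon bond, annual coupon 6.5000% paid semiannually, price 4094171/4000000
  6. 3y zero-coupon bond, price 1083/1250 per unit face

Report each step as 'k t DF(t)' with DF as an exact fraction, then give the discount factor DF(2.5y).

1 1/2 9841/10000
2 1 9469/10000
3 3/2 373/400
4 2 921/1000
5 5/2 4361/5000
6 3 1083/1250
DF(2.5y) = 4361/5000 ≈ 0.872200

step 1 [0.5y] swap r/2=159/9841: DF=(1 − 159/9841·(0))/(1+159/9841) = 9841/10000 ≈ 0.984100
step 2 [1y] bond c/2=1/32: DF=(161159/160000 − 1/32·(0.984100))/(1+1/32) = 9469/10000 ≈ 0.946900
step 3 [1.5y] swap r/2=45/1909: DF=(1 − 45/1909·(0.984100+0.946900))/(1+45/1909) = 373/400 ≈ 0.932500
step 4 [2y] bond c/2=13/800: DF=(1571997/1600000 − 13/800·(0.984100+0.946900+0.932500))/(1+13/800) = 921/1000 ≈ 0.921000
step 5 [2.5y] bond c/2=13/400: DF=(4094171/4000000 − 13/400·(0.984100+0.946900+0.932500+0.921000))/(1+13/400) = 4361/5000 ≈ 0.872200
step 6 [3y] zero: DF = P = 1083/1250 ≈ 0.866400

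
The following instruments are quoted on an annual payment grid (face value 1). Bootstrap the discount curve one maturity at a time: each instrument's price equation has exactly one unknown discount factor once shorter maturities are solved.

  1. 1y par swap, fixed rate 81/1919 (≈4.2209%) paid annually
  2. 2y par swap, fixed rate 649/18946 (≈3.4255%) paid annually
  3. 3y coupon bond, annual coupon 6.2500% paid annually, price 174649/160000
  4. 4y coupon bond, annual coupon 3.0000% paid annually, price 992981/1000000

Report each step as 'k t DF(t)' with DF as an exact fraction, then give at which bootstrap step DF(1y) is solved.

1 1 1919/2000
2 2 9351/10000
3 3 9159/10000
4 4 4411/5000
DF(1y) is solved at step 1

step 1 [1y] swap r/1=81/1919: DF=(1 − 81/1919·(0))/(1+81/1919) = 1919/2000 ≈ 0.959500
step 2 [2y] swap r/1=649/18946: DF=(1 − 649/18946·(0.959500))/(1+649/18946) = 9351/10000 ≈ 0.935100
step 3 [3y] bond c/1=1/16: DF=(174649/160000 − 1/16·(0.959500+0.935100))/(1+1/16) = 9159/10000 ≈ 0.915900
step 4 [4y] bond c/1=3/100: DF=(992981/1000000 − 3/100·(0.959500+0.935100+0.915900))/(1+3/100) = 4411/5000 ≈ 0.882200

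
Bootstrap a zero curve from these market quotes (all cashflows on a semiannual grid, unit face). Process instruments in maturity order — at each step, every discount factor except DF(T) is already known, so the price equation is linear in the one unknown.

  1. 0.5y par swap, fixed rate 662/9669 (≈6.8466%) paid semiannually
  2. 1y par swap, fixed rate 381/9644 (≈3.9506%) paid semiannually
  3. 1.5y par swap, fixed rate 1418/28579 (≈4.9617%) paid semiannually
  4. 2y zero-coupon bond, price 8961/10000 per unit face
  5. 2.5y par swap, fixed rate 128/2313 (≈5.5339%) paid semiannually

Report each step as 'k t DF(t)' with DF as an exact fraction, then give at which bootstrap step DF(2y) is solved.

step 1 [0.5y] swap r/2=331/9669: DF=(1 − 331/9669·(0))/(1+331/9669) = 9669/10000 ≈ 0.966900
step 2 [1y] swap r/2=381/19288: DF=(1 − 381/19288·(0.966900))/(1+381/19288) = 9619/10000 ≈ 0.961900
step 3 [1.5y] swap r/2=709/28579: DF=(1 − 709/28579·(0.966900+0.961900))/(1+709/28579) = 9291/10000 ≈ 0.929100
step 4 [2y] zero: DF = P = 8961/10000 ≈ 0.896100
step 5 [2.5y] swap r/2=64/2313: DF=(1 − 64/2313·(0.966900+0.961900+0.929100+0.896100))/(1+64/2313) = 109/125 ≈ 0.872000

1 1/2 9669/10000
2 1 9619/10000
3 3/2 9291/10000
4 2 8961/10000
5 5/2 109/125
DF(2y) is solved at step 4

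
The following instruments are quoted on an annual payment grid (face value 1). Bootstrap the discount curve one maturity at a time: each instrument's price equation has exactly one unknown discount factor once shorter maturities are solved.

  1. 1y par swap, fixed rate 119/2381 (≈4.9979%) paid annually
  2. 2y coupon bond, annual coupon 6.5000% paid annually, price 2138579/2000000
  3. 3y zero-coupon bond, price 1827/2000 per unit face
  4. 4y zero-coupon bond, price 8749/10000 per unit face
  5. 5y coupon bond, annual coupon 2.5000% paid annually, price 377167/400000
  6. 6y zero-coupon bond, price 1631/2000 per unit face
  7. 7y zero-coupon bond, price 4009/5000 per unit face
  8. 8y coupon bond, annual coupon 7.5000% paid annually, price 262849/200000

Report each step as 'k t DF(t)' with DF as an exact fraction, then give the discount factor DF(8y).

step 1 [1y] swap r/1=119/2381: DF=(1 − 119/2381·(0))/(1+119/2381) = 2381/2500 ≈ 0.952400
step 2 [2y] bond c/1=13/200: DF=(2138579/2000000 − 13/200·(0.952400))/(1+13/200) = 9459/10000 ≈ 0.945900
step 3 [3y] zero: DF = P = 1827/2000 ≈ 0.913500
step 4 [4y] zero: DF = P = 8749/10000 ≈ 0.874900
step 5 [5y] bond c/1=1/40: DF=(377167/400000 − 1/40·(0.952400+0.945900+0.913500+0.874900))/(1+1/40) = 83/100 ≈ 0.830000
step 6 [6y] zero: DF = P = 1631/2000 ≈ 0.815500
step 7 [7y] zero: DF = P = 4009/5000 ≈ 0.801800
step 8 [8y] bond c/1=3/40: DF=(262849/200000 − 3/40·(0.952400+0.945900+0.913500+0.874900+0.830000+0.815500+0.801800))/(1+3/40) = 3973/5000 ≈ 0.794600

1 1 2381/2500
2 2 9459/10000
3 3 1827/2000
4 4 8749/10000
5 5 83/100
6 6 1631/2000
7 7 4009/5000
8 8 3973/5000
DF(8y) = 3973/5000 ≈ 0.794600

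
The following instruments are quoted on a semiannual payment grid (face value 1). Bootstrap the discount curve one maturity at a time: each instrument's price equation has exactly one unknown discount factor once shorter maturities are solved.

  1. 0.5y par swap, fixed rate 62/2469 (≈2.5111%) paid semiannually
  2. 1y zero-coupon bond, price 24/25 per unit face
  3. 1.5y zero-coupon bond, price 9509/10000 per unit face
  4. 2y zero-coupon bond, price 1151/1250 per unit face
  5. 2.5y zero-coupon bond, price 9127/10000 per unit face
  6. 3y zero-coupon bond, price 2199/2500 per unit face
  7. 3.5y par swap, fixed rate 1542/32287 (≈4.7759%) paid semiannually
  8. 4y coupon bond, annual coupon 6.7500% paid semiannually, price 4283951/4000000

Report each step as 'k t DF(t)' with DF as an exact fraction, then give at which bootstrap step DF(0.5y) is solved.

step 1 [0.5y] swap r/2=31/2469: DF=(1 − 31/2469·(0))/(1+31/2469) = 2469/2500 ≈ 0.987600
step 2 [1y] zero: DF = P = 24/25 ≈ 0.960000
step 3 [1.5y] zero: DF = P = 9509/10000 ≈ 0.950900
step 4 [2y] zero: DF = P = 1151/1250 ≈ 0.920800
step 5 [2.5y] zero: DF = P = 9127/10000 ≈ 0.912700
step 6 [3y] zero: DF = P = 2199/2500 ≈ 0.879600
step 7 [3.5y] swap r/2=771/32287: DF=(1 − 771/32287·(0.987600+0.960000+0.950900+0.920800+0.912700+0.879600))/(1+771/32287) = 4229/5000 ≈ 0.845800
step 8 [4y] bond c/2=27/800: DF=(4283951/4000000 − 27/800·(0.987600+0.960000+0.950900+0.920800+0.912700+0.879600+0.845800))/(1+27/800) = 2063/2500 ≈ 0.825200

1 1/2 2469/2500
2 1 24/25
3 3/2 9509/10000
4 2 1151/1250
5 5/2 9127/10000
6 3 2199/2500
7 7/2 4229/5000
8 4 2063/2500
DF(0.5y) is solved at step 1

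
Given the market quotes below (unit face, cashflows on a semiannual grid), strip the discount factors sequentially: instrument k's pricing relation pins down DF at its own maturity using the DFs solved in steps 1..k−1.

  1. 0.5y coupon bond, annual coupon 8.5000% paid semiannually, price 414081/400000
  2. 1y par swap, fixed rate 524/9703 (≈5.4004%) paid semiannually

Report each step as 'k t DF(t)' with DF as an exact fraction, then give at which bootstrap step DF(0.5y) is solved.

step 1 [0.5y] bond c/2=17/400: DF=(414081/400000 − 17/400·(0))/(1+17/400) = 993/1000 ≈ 0.993000
step 2 [1y] swap r/2=262/9703: DF=(1 − 262/9703·(0.993000))/(1+262/9703) = 2369/2500 ≈ 0.947600

1 1/2 993/1000
2 1 2369/2500
DF(0.5y) is solved at step 1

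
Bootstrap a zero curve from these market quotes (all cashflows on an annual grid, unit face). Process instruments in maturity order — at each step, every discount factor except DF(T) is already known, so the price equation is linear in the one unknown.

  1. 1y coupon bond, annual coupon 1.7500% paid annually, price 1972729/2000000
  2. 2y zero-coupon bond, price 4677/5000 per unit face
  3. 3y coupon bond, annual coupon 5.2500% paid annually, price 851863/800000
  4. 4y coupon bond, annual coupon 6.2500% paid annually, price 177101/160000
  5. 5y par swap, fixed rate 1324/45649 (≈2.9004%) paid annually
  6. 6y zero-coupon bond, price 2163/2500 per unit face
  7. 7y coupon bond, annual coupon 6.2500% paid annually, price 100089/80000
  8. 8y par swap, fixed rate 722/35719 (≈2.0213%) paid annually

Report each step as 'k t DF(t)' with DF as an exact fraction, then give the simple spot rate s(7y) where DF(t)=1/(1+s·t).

1 1 4847/5000
2 2 4677/5000
3 3 9167/10000
4 4 4379/5000
5 5 2169/2500
6 6 2163/2500
7 7 8581/10000
8 8 2139/2500
s(7y) = (1/(8581/10000) − 1)/(7) = 1419/60067 ≈ 2.3624%

step 1 [1y] bond c/1=7/400: DF=(1972729/2000000 − 7/400·(0))/(1+7/400) = 4847/5000 ≈ 0.969400
step 2 [2y] zero: DF = P = 4677/5000 ≈ 0.935400
step 3 [3y] bond c/1=21/400: DF=(851863/800000 − 21/400·(0.969400+0.935400))/(1+21/400) = 9167/10000 ≈ 0.916700
step 4 [4y] bond c/1=1/16: DF=(177101/160000 − 1/16·(0.969400+0.935400+0.916700))/(1+1/16) = 4379/5000 ≈ 0.875800
step 5 [5y] swap r/1=1324/45649: DF=(1 − 1324/45649·(0.969400+0.935400+0.916700+0.875800))/(1+1324/45649) = 2169/2500 ≈ 0.867600
step 6 [6y] zero: DF = P = 2163/2500 ≈ 0.865200
step 7 [7y] bond c/1=1/16: DF=(100089/80000 − 1/16·(0.969400+0.935400+0.916700+0.875800+0.867600+0.865200))/(1+1/16) = 8581/10000 ≈ 0.858100
step 8 [8y] swap r/1=722/35719: DF=(1 − 722/35719·(0.969400+0.935400+0.916700+0.875800+0.867600+0.865200+0.858100))/(1+722/35719) = 2139/2500 ≈ 0.855600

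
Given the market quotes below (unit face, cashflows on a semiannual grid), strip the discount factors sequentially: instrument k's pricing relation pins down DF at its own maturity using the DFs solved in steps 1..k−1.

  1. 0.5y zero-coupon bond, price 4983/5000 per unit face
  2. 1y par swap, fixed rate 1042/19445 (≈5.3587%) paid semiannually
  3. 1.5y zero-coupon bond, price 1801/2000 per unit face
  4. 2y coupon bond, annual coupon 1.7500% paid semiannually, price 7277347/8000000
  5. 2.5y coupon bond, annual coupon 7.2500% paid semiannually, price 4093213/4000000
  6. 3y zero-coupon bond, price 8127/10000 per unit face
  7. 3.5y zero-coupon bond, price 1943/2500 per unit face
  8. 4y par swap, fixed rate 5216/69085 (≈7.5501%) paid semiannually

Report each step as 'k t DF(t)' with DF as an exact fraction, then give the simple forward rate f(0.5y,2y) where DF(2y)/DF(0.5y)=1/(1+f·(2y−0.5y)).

1 1/2 4983/5000
2 1 9479/10000
3 3/2 1801/2000
4 2 8771/10000
5 5/2 8573/10000
6 3 8127/10000
7 7/2 1943/2500
8 4 462/625
f(0.5y,2y) = ((4983/5000)/(8771/10000) − 1)/(3/2) = 2390/26313 ≈ 9.0830%

step 1 [0.5y] zero: DF = P = 4983/5000 ≈ 0.996600
step 2 [1y] swap r/2=521/19445: DF=(1 − 521/19445·(0.996600))/(1+521/19445) = 9479/10000 ≈ 0.947900
step 3 [1.5y] zero: DF = P = 1801/2000 ≈ 0.900500
step 4 [2y] bond c/2=7/800: DF=(7277347/8000000 − 7/800·(0.996600+0.947900+0.900500))/(1+7/800) = 8771/10000 ≈ 0.877100
step 5 [2.5y] bond c/2=29/800: DF=(4093213/4000000 − 29/800·(0.996600+0.947900+0.900500+0.877100))/(1+29/800) = 8573/10000 ≈ 0.857300
step 6 [3y] zero: DF = P = 8127/10000 ≈ 0.812700
step 7 [3.5y] zero: DF = P = 1943/2500 ≈ 0.777200
step 8 [4y] swap r/2=2608/69085: DF=(1 − 2608/69085·(0.996600+0.947900+0.900500+0.877100+0.857300+0.812700+0.777200))/(1+2608/69085) = 462/625 ≈ 0.739200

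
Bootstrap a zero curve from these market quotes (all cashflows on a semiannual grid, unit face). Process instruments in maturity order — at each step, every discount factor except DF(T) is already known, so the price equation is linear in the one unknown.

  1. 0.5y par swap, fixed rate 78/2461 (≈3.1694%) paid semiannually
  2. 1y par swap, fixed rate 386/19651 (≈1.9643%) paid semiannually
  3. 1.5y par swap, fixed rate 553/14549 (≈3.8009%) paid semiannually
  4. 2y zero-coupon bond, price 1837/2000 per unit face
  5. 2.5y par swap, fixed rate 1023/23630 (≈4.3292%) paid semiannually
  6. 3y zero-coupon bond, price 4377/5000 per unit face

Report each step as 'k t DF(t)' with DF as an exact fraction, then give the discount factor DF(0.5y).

1 1/2 2461/2500
2 1 9807/10000
3 3/2 9447/10000
4 2 1837/2000
5 5/2 8977/10000
6 3 4377/5000
DF(0.5y) = 2461/2500 ≈ 0.984400

step 1 [0.5y] swap r/2=39/2461: DF=(1 − 39/2461·(0))/(1+39/2461) = 2461/2500 ≈ 0.984400
step 2 [1y] swap r/2=193/19651: DF=(1 − 193/19651·(0.984400))/(1+193/19651) = 9807/10000 ≈ 0.980700
step 3 [1.5y] swap r/2=553/29098: DF=(1 − 553/29098·(0.984400+0.980700))/(1+553/29098) = 9447/10000 ≈ 0.944700
step 4 [2y] zero: DF = P = 1837/2000 ≈ 0.918500
step 5 [2.5y] swap r/2=1023/47260: DF=(1 − 1023/47260·(0.984400+0.980700+0.944700+0.918500))/(1+1023/47260) = 8977/10000 ≈ 0.897700
step 6 [3y] zero: DF = P = 4377/5000 ≈ 0.875400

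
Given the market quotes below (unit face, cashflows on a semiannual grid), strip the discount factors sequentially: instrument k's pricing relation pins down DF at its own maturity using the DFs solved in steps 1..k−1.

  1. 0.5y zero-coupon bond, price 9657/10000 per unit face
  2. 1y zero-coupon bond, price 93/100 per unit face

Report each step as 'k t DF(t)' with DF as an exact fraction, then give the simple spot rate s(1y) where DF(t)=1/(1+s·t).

1 1/2 9657/10000
2 1 93/100
s(1y) = (1/(93/100) − 1)/(1) = 7/93 ≈ 7.5269%

step 1 [0.5y] zero: DF = P = 9657/10000 ≈ 0.965700
step 2 [1y] zero: DF = P = 93/100 ≈ 0.930000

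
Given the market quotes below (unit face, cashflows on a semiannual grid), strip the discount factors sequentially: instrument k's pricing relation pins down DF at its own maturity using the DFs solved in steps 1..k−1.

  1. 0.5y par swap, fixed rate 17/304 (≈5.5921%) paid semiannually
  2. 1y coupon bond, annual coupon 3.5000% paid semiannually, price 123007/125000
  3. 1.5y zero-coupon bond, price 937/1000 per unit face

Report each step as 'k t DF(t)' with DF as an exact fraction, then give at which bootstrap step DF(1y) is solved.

1 1/2 608/625
2 1 594/625
3 3/2 937/1000
DF(1y) is solved at step 2

step 1 [0.5y] swap r/2=17/608: DF=(1 − 17/608·(0))/(1+17/608) = 608/625 ≈ 0.972800
step 2 [1y] bond c/2=7/400: DF=(123007/125000 − 7/400·(0.972800))/(1+7/400) = 594/625 ≈ 0.950400
step 3 [1.5y] zero: DF = P = 937/1000 ≈ 0.937000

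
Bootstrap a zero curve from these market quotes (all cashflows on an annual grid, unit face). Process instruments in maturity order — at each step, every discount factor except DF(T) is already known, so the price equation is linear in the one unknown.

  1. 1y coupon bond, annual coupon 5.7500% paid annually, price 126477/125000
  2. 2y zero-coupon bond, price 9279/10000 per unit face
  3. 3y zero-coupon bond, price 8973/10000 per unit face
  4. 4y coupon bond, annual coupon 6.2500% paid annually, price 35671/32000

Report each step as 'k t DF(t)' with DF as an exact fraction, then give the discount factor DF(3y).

step 1 [1y] bond c/1=23/400: DF=(126477/125000 − 23/400·(0))/(1+23/400) = 598/625 ≈ 0.956800
step 2 [2y] zero: DF = P = 9279/10000 ≈ 0.927900
step 3 [3y] zero: DF = P = 8973/10000 ≈ 0.897300
step 4 [4y] bond c/1=1/16: DF=(35671/32000 − 1/16·(0.956800+0.927900+0.897300))/(1+1/16) = 1771/2000 ≈ 0.885500

1 1 598/625
2 2 9279/10000
3 3 8973/10000
4 4 1771/2000
DF(3y) = 8973/10000 ≈ 0.897300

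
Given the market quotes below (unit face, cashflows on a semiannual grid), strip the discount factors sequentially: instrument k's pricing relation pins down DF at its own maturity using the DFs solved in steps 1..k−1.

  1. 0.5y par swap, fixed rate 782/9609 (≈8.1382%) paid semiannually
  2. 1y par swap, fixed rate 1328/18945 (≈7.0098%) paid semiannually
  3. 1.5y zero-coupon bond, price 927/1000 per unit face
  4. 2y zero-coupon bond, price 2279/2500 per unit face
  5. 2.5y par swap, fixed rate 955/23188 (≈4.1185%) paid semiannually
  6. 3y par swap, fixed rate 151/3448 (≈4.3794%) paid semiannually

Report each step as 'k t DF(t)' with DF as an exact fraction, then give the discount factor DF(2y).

1 1/2 9609/10000
2 1 1167/1250
3 3/2 927/1000
4 2 2279/2500
5 5/2 1809/2000
6 3 1099/1250
DF(2y) = 2279/2500 ≈ 0.911600

step 1 [0.5y] swap r/2=391/9609: DF=(1 − 391/9609·(0))/(1+391/9609) = 9609/10000 ≈ 0.960900
step 2 [1y] swap r/2=664/18945: DF=(1 − 664/18945·(0.960900))/(1+664/18945) = 1167/1250 ≈ 0.933600
step 3 [1.5y] zero: DF = P = 927/1000 ≈ 0.927000
step 4 [2y] zero: DF = P = 2279/2500 ≈ 0.911600
step 5 [2.5y] swap r/2=955/46376: DF=(1 − 955/46376·(0.960900+0.933600+0.927000+0.911600))/(1+955/46376) = 1809/2000 ≈ 0.904500
step 6 [3y] swap r/2=151/6896: DF=(1 − 151/6896·(0.960900+0.933600+0.927000+0.911600+0.904500))/(1+151/6896) = 1099/1250 ≈ 0.879200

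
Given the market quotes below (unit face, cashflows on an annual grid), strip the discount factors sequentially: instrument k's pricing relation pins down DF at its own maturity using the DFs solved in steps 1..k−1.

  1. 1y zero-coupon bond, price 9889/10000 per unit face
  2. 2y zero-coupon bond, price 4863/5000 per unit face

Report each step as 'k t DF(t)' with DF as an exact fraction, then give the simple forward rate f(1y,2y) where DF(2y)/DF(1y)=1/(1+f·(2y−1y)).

step 1 [1y] zero: DF = P = 9889/10000 ≈ 0.988900
step 2 [2y] zero: DF = P = 4863/5000 ≈ 0.972600

1 1 9889/10000
2 2 4863/5000
f(1y,2y) = ((9889/10000)/(4863/5000) − 1)/(1) = 163/9726 ≈ 1.6759%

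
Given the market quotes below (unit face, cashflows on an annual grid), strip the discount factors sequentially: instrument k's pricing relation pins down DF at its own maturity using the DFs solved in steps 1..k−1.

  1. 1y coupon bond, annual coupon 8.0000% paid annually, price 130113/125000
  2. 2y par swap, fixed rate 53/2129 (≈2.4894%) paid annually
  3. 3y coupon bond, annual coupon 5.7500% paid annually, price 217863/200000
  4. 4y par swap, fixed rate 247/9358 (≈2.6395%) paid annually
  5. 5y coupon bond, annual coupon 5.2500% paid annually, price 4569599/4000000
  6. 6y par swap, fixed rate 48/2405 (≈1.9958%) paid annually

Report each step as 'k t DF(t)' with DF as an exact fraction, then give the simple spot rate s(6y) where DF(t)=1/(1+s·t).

1 1 4819/5000
2 2 9523/10000
3 3 9259/10000
4 4 2253/2500
5 5 8987/10000
6 6 556/625
s(6y) = (1/(556/625) − 1)/(6) = 23/1112 ≈ 2.0683%

step 1 [1y] bond c/1=2/25: DF=(130113/125000 − 2/25·(0))/(1+2/25) = 4819/5000 ≈ 0.963800
step 2 [2y] swap r/1=53/2129: DF=(1 − 53/2129·(0.963800))/(1+53/2129) = 9523/10000 ≈ 0.952300
step 3 [3y] bond c/1=23/400: DF=(217863/200000 − 23/400·(0.963800+0.952300))/(1+23/400) = 9259/10000 ≈ 0.925900
step 4 [4y] swap r/1=247/9358: DF=(1 − 247/9358·(0.963800+0.952300+0.925900))/(1+247/9358) = 2253/2500 ≈ 0.901200
step 5 [5y] bond c/1=21/400: DF=(4569599/4000000 − 21/400·(0.963800+0.952300+0.925900+0.901200))/(1+21/400) = 8987/10000 ≈ 0.898700
step 6 [6y] swap r/1=48/2405: DF=(1 − 48/2405·(0.963800+0.952300+0.925900+0.901200+0.898700))/(1+48/2405) = 556/625 ≈ 0.889600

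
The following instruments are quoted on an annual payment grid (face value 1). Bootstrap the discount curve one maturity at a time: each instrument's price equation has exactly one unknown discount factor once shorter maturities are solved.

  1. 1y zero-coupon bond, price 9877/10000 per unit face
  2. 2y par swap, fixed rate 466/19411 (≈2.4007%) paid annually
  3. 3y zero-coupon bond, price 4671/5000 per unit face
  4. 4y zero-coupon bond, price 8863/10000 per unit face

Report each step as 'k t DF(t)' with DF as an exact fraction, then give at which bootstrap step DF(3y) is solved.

1 1 9877/10000
2 2 4767/5000
3 3 4671/5000
4 4 8863/10000
DF(3y) is solved at step 3

step 1 [1y] zero: DF = P = 9877/10000 ≈ 0.987700
step 2 [2y] swap r/1=466/19411: DF=(1 − 466/19411·(0.987700))/(1+466/19411) = 4767/5000 ≈ 0.953400
step 3 [3y] zero: DF = P = 4671/5000 ≈ 0.934200
step 4 [4y] zero: DF = P = 8863/10000 ≈ 0.886300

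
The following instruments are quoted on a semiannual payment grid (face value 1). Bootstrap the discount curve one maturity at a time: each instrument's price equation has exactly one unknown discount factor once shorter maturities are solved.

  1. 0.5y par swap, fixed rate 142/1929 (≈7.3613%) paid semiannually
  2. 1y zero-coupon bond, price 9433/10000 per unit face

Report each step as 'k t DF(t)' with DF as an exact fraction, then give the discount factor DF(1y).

1 1/2 1929/2000
2 1 9433/10000
DF(1y) = 9433/10000 ≈ 0.943300

step 1 [0.5y] swap r/2=71/1929: DF=(1 − 71/1929·(0))/(1+71/1929) = 1929/2000 ≈ 0.964500
step 2 [1y] zero: DF = P = 9433/10000 ≈ 0.943300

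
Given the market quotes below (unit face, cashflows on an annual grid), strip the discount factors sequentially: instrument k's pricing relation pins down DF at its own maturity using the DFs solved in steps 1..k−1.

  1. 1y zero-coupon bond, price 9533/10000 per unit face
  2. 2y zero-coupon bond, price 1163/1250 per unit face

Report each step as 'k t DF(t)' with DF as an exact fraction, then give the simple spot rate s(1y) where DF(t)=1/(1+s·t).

step 1 [1y] zero: DF = P = 9533/10000 ≈ 0.953300
step 2 [2y] zero: DF = P = 1163/1250 ≈ 0.930400

1 1 9533/10000
2 2 1163/1250
s(1y) = (1/(9533/10000) − 1)/(1) = 467/9533 ≈ 4.8988%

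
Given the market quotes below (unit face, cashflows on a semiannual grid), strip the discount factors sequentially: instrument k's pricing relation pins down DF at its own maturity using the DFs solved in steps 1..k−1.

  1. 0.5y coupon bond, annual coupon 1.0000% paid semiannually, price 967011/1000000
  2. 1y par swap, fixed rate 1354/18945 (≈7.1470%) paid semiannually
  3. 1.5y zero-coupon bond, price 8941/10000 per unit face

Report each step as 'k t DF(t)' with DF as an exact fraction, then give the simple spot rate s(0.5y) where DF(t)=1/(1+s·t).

1 1/2 4811/5000
2 1 9323/10000
3 3/2 8941/10000
s(0.5y) = (1/(4811/5000) − 1)/(1/2) = 378/4811 ≈ 7.8570%

step 1 [0.5y] bond c/2=1/200: DF=(967011/1000000 − 1/200·(0))/(1+1/200) = 4811/5000 ≈ 0.962200
step 2 [1y] swap r/2=677/18945: DF=(1 − 677/18945·(0.962200))/(1+677/18945) = 9323/10000 ≈ 0.932300
step 3 [1.5y] zero: DF = P = 8941/10000 ≈ 0.894100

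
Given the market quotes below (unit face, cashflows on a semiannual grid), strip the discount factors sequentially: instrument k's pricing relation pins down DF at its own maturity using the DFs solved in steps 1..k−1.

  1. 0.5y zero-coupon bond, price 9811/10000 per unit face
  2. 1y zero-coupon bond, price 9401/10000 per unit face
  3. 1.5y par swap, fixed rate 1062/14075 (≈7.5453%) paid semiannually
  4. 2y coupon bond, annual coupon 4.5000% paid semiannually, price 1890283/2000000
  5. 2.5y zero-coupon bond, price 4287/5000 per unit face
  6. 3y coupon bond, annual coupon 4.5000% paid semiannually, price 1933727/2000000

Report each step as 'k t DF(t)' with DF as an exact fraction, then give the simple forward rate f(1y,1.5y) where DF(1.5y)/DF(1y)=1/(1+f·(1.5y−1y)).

1 1/2 9811/10000
2 1 9401/10000
3 3/2 4469/5000
4 2 539/625
5 5/2 4287/5000
6 3 4229/5000
f(1y,1.5y) = ((9401/10000)/(4469/5000) − 1)/(1/2) = 463/4469 ≈ 10.3603%

step 1 [0.5y] zero: DF = P = 9811/10000 ≈ 0.981100
step 2 [1y] zero: DF = P = 9401/10000 ≈ 0.940100
step 3 [1.5y] swap r/2=531/14075: DF=(1 − 531/14075·(0.981100+0.940100))/(1+531/14075) = 4469/5000 ≈ 0.893800
step 4 [2y] bond c/2=9/400: DF=(1890283/2000000 − 9/400·(0.981100+0.940100+0.893800))/(1+9/400) = 539/625 ≈ 0.862400
step 5 [2.5y] zero: DF = P = 4287/5000 ≈ 0.857400
step 6 [3y] bond c/2=9/400: DF=(1933727/2000000 − 9/400·(0.981100+0.940100+0.893800+0.862400+0.857400))/(1+9/400) = 4229/5000 ≈ 0.845800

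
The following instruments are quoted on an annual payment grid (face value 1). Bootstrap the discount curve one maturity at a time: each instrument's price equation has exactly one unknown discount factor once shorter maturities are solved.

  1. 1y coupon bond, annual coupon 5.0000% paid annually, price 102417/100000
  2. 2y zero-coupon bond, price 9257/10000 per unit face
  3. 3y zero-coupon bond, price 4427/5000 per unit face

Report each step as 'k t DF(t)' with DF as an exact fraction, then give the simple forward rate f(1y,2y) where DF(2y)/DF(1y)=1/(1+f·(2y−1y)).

1 1 4877/5000
2 2 9257/10000
3 3 4427/5000
f(1y,2y) = ((4877/5000)/(9257/10000) − 1)/(1) = 497/9257 ≈ 5.3689%

step 1 [1y] bond c/1=1/20: DF=(102417/100000 − 1/20·(0))/(1+1/20) = 4877/5000 ≈ 0.975400
step 2 [2y] zero: DF = P = 9257/10000 ≈ 0.925700
step 3 [3y] zero: DF = P = 4427/5000 ≈ 0.885400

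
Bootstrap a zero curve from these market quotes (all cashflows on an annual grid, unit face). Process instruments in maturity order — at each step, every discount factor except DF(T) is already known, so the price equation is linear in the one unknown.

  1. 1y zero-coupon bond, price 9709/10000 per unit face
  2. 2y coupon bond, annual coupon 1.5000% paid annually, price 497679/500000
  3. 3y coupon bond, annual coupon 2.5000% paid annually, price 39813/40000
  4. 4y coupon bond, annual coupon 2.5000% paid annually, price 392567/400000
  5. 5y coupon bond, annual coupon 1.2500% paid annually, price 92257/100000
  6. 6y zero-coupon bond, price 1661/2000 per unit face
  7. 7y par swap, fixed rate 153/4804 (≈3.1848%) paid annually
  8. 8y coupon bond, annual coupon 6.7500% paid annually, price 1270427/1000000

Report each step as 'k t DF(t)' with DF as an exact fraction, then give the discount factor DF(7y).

step 1 [1y] zero: DF = P = 9709/10000 ≈ 0.970900
step 2 [2y] bond c/1=3/200: DF=(497679/500000 − 3/200·(0.970900))/(1+3/200) = 9663/10000 ≈ 0.966300
step 3 [3y] bond c/1=1/40: DF=(39813/40000 − 1/40·(0.970900+0.966300))/(1+1/40) = 4619/5000 ≈ 0.923800
step 4 [4y] bond c/1=1/40: DF=(392567/400000 − 1/40·(0.970900+0.966300+0.923800))/(1+1/40) = 8877/10000 ≈ 0.887700
step 5 [5y] bond c/1=1/80: DF=(92257/100000 − 1/80·(0.970900+0.966300+0.923800+0.887700))/(1+1/80) = 8649/10000 ≈ 0.864900
step 6 [6y] zero: DF = P = 1661/2000 ≈ 0.830500
step 7 [7y] swap r/1=153/4804: DF=(1 − 153/4804·(0.970900+0.966300+0.923800+0.887700+0.864900+0.830500))/(1+153/4804) = 8011/10000 ≈ 0.801100
step 8 [8y] bond c/1=27/400: DF=(1270427/1000000 − 27/400·(0.970900+0.966300+0.923800+0.887700+0.864900+0.830500+0.801100))/(1+27/400) = 497/625 ≈ 0.795200

1 1 9709/10000
2 2 9663/10000
3 3 4619/5000
4 4 8877/10000
5 5 8649/10000
6 6 1661/2000
7 7 8011/10000
8 8 497/625
DF(7y) = 8011/10000 ≈ 0.801100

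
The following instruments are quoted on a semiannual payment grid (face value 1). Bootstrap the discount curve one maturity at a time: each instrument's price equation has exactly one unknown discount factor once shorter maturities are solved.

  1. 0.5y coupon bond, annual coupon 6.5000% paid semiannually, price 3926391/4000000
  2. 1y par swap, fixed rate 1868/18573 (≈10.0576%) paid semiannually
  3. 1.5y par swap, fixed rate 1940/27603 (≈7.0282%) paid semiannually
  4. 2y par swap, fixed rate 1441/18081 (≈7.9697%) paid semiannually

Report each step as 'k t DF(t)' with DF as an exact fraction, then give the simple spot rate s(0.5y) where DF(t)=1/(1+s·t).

1 1/2 9507/10000
2 1 4533/5000
3 3/2 903/1000
4 2 8559/10000
s(0.5y) = (1/(9507/10000) − 1)/(1/2) = 986/9507 ≈ 10.3713%

step 1 [0.5y] bond c/2=13/400: DF=(3926391/4000000 − 13/400·(0))/(1+13/400) = 9507/10000 ≈ 0.950700
step 2 [1y] swap r/2=934/18573: DF=(1 − 934/18573·(0.950700))/(1+934/18573) = 4533/5000 ≈ 0.906600
step 3 [1.5y] swap r/2=970/27603: DF=(1 − 970/27603·(0.950700+0.906600))/(1+970/27603) = 903/1000 ≈ 0.903000
step 4 [2y] swap r/2=1441/36162: DF=(1 − 1441/36162·(0.950700+0.906600+0.903000))/(1+1441/36162) = 8559/10000 ≈ 0.855900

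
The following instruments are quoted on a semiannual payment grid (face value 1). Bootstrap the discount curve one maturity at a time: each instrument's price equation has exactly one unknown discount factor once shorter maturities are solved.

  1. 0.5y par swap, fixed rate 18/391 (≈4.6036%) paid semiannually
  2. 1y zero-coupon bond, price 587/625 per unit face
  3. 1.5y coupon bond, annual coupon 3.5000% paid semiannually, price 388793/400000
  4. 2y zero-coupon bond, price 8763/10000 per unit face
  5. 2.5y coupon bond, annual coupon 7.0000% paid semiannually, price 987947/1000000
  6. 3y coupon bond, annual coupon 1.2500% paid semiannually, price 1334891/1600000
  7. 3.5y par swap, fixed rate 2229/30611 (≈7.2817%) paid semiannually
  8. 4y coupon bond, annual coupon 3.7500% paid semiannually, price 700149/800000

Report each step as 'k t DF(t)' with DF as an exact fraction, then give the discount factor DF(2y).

step 1 [0.5y] swap r/2=9/391: DF=(1 − 9/391·(0))/(1+9/391) = 391/400 ≈ 0.977500
step 2 [1y] zero: DF = P = 587/625 ≈ 0.939200
step 3 [1.5y] bond c/2=7/400: DF=(388793/400000 − 7/400·(0.977500+0.939200))/(1+7/400) = 9223/10000 ≈ 0.922300
step 4 [2y] zero: DF = P = 8763/10000 ≈ 0.876300
step 5 [2.5y] bond c/2=7/200: DF=(987947/1000000 − 7/200·(0.977500+0.939200+0.922300+0.876300))/(1+7/200) = 8289/10000 ≈ 0.828900
step 6 [3y] bond c/2=1/160: DF=(1334891/1600000 − 1/160·(0.977500+0.939200+0.922300+0.876300+0.828900))/(1+1/160) = 8009/10000 ≈ 0.800900
step 7 [3.5y] swap r/2=2229/61222: DF=(1 − 2229/61222·(0.977500+0.939200+0.922300+0.876300+0.828900+0.800900))/(1+2229/61222) = 7771/10000 ≈ 0.777100
step 8 [4y] bond c/2=3/160: DF=(700149/800000 − 3/160·(0.977500+0.939200+0.922300+0.876300+0.828900+0.800900+0.777100))/(1+3/160) = 933/1250 ≈ 0.746400

1 1/2 391/400
2 1 587/625
3 3/2 9223/10000
4 2 8763/10000
5 5/2 8289/10000
6 3 8009/10000
7 7/2 7771/10000
8 4 933/1250
DF(2y) = 8763/10000 ≈ 0.876300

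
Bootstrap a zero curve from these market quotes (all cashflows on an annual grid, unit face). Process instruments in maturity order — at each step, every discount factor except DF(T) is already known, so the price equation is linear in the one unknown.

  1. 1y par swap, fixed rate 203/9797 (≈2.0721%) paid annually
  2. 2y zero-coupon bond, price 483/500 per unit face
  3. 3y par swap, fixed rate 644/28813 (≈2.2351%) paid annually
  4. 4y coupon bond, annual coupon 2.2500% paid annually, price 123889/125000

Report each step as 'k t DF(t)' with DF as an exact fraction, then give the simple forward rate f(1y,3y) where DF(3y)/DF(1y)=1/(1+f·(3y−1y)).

1 1 9797/10000
2 2 483/500
3 3 2339/2500
4 4 9059/10000
f(1y,3y) = ((9797/10000)/(2339/2500) − 1)/(2) = 441/18712 ≈ 2.3568%

step 1 [1y] swap r/1=203/9797: DF=(1 − 203/9797·(0))/(1+203/9797) = 9797/10000 ≈ 0.979700
step 2 [2y] zero: DF = P = 483/500 ≈ 0.966000
step 3 [3y] swap r/1=644/28813: DF=(1 − 644/28813·(0.979700+0.966000))/(1+644/28813) = 2339/2500 ≈ 0.935600
step 4 [4y] bond c/1=9/400: DF=(123889/125000 − 9/400·(0.979700+0.966000+0.935600))/(1+9/400) = 9059/10000 ≈ 0.905900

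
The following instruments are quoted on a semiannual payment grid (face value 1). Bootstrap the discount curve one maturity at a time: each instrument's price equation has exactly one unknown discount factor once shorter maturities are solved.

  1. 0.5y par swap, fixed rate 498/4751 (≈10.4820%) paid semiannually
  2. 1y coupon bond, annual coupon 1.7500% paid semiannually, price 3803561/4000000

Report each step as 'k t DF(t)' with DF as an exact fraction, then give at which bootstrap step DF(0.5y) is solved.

1 1/2 4751/5000
2 1 584/625
DF(0.5y) is solved at step 1

step 1 [0.5y] swap r/2=249/4751: DF=(1 − 249/4751·(0))/(1+249/4751) = 4751/5000 ≈ 0.950200
step 2 [1y] bond c/2=7/800: DF=(3803561/4000000 − 7/800·(0.950200))/(1+7/800) = 584/625 ≈ 0.934400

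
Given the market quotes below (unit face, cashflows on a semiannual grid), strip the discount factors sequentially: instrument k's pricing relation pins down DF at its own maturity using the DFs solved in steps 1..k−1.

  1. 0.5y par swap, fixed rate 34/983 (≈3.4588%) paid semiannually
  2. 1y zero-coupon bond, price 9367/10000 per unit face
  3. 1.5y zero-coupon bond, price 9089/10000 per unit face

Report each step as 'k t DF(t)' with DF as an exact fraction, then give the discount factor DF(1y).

step 1 [0.5y] swap r/2=17/983: DF=(1 − 17/983·(0))/(1+17/983) = 983/1000 ≈ 0.983000
step 2 [1y] zero: DF = P = 9367/10000 ≈ 0.936700
step 3 [1.5y] zero: DF = P = 9089/10000 ≈ 0.908900

1 1/2 983/1000
2 1 9367/10000
3 3/2 9089/10000
DF(1y) = 9367/10000 ≈ 0.936700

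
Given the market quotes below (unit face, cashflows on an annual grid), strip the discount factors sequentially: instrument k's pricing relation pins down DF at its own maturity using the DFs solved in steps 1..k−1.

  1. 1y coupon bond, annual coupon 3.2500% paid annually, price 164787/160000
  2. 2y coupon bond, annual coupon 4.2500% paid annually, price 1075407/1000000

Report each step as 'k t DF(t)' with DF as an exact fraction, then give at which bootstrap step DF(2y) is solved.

step 1 [1y] bond c/1=13/400: DF=(164787/160000 − 13/400·(0))/(1+13/400) = 399/400 ≈ 0.997500
step 2 [2y] bond c/1=17/400: DF=(1075407/1000000 − 17/400·(0.997500))/(1+17/400) = 9909/10000 ≈ 0.990900

1 1 399/400
2 2 9909/10000
DF(2y) is solved at step 2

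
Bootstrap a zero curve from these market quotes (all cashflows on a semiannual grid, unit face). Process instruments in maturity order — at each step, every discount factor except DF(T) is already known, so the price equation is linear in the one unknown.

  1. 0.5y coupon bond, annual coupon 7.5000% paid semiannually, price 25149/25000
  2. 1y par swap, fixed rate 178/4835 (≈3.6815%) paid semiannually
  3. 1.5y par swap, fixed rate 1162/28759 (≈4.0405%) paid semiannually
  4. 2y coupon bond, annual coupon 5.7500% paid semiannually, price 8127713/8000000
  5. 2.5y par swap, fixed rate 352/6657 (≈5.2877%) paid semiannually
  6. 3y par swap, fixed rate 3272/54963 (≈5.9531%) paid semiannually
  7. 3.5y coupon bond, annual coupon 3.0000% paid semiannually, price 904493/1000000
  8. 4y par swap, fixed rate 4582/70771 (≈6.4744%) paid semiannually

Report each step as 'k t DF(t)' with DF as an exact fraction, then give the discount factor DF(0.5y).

step 1 [0.5y] bond c/2=3/80: DF=(25149/25000 − 3/80·(0))/(1+3/80) = 606/625 ≈ 0.969600
step 2 [1y] swap r/2=89/4835: DF=(1 − 89/4835·(0.969600))/(1+89/4835) = 2411/2500 ≈ 0.964400
step 3 [1.5y] swap r/2=581/28759: DF=(1 − 581/28759·(0.969600+0.964400))/(1+581/28759) = 9419/10000 ≈ 0.941900
step 4 [2y] bond c/2=23/800: DF=(8127713/8000000 − 23/800·(0.969600+0.964400+0.941900))/(1+23/800) = 567/625 ≈ 0.907200
step 5 [2.5y] swap r/2=176/6657: DF=(1 − 176/6657·(0.969600+0.964400+0.941900+0.907200))/(1+176/6657) = 548/625 ≈ 0.876800
step 6 [3y] swap r/2=1636/54963: DF=(1 − 1636/54963·(0.969600+0.964400+0.941900+0.907200+0.876800))/(1+1636/54963) = 2091/2500 ≈ 0.836400
step 7 [3.5y] bond c/2=3/200: DF=(904493/1000000 − 3/200·(0.969600+0.964400+0.941900+0.907200+0.876800+0.836400))/(1+3/200) = 8099/10000 ≈ 0.809900
step 8 [4y] swap r/2=2291/70771: DF=(1 − 2291/70771·(0.969600+0.964400+0.941900+0.907200+0.876800+0.836400+0.809900))/(1+2291/70771) = 7709/10000 ≈ 0.770900

1 1/2 606/625
2 1 2411/2500
3 3/2 9419/10000
4 2 567/625
5 5/2 548/625
6 3 2091/2500
7 7/2 8099/10000
8 4 7709/10000
DF(0.5y) = 606/625 ≈ 0.969600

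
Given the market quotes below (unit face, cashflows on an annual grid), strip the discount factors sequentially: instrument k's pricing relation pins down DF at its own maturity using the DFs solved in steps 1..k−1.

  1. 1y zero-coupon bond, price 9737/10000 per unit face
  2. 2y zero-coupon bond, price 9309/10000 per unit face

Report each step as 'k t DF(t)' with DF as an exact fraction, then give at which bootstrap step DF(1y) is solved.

1 1 9737/10000
2 2 9309/10000
DF(1y) is solved at step 1

step 1 [1y] zero: DF = P = 9737/10000 ≈ 0.973700
step 2 [2y] zero: DF = P = 9309/10000 ≈ 0.930900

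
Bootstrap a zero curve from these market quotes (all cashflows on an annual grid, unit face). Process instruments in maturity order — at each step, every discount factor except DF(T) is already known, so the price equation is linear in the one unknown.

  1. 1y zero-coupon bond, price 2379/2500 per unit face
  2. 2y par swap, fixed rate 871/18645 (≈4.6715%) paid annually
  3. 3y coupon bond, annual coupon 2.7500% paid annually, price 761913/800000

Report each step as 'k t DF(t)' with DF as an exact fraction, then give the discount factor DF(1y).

step 1 [1y] zero: DF = P = 2379/2500 ≈ 0.951600
step 2 [2y] swap r/1=871/18645: DF=(1 − 871/18645·(0.951600))/(1+871/18645) = 9129/10000 ≈ 0.912900
step 3 [3y] bond c/1=11/400: DF=(761913/800000 − 11/400·(0.951600+0.912900))/(1+11/400) = 877/1000 ≈ 0.877000

1 1 2379/2500
2 2 9129/10000
3 3 877/1000
DF(1y) = 2379/2500 ≈ 0.951600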